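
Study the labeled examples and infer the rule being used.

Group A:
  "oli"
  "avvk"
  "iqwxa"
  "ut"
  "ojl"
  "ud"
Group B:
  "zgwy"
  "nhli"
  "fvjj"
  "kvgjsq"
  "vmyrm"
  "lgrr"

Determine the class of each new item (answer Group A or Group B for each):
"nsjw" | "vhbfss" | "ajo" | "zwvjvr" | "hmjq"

A rule that fits every label: starts with a vowel — true of each 'Group A' example, false of each 'Group B' one.
"nsjw" — starts with 'n', hence Group B.
"vhbfss" — starts with 'v', hence Group B.
"ajo" — starts with 'a', hence Group A.
"zwvjvr" — starts with 'z', hence Group B.
"hmjq" — starts with 'h', hence Group B.

Group B, Group B, Group A, Group B, Group B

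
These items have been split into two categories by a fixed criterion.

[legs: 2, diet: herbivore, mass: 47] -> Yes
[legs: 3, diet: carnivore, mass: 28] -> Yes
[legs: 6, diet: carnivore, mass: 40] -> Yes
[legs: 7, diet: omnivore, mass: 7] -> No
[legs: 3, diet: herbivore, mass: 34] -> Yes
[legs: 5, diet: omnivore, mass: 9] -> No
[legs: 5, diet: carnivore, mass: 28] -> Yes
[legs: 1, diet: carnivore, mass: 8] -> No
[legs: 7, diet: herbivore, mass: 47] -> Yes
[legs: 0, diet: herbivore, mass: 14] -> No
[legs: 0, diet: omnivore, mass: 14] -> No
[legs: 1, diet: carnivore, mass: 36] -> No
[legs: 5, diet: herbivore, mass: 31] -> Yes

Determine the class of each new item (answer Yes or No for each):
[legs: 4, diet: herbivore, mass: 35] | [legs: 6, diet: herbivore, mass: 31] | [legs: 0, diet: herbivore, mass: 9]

Yes, Yes, No

Every 'Yes' example satisfies: legs ≥ 2 AND mass ≥ 14. None of the 'No' examples do.
[legs: 4, diet: herbivore, mass: 35]: legs = 4, mass = 35, satisfies this → Yes.
[legs: 6, diet: herbivore, mass: 31]: legs = 6, mass = 31, satisfies this → Yes.
[legs: 0, diet: herbivore, mass: 9]: legs = 0, mass = 9, doesn't match → No.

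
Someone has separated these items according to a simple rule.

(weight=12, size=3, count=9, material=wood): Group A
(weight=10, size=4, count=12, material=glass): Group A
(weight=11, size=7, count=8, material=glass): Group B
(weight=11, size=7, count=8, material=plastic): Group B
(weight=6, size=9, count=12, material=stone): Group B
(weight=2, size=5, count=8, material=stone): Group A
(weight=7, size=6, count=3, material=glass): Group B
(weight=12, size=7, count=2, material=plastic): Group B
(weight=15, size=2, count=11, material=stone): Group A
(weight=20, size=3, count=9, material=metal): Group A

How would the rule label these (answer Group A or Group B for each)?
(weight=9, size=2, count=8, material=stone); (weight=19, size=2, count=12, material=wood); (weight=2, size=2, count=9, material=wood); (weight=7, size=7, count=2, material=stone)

Group A, Group A, Group A, Group B

Rule: size ≤ 5. This holds for each 'Group A' example and fails for each 'Group B' one.
(weight=9, size=2, count=8, material=stone) — size = 2, hence Group A. (weight=19, size=2, count=12, material=wood) — size = 2, hence Group A. (weight=2, size=2, count=9, material=wood) — size = 2, hence Group A. (weight=7, size=7, count=2, material=stone) — size = 7, hence Group B.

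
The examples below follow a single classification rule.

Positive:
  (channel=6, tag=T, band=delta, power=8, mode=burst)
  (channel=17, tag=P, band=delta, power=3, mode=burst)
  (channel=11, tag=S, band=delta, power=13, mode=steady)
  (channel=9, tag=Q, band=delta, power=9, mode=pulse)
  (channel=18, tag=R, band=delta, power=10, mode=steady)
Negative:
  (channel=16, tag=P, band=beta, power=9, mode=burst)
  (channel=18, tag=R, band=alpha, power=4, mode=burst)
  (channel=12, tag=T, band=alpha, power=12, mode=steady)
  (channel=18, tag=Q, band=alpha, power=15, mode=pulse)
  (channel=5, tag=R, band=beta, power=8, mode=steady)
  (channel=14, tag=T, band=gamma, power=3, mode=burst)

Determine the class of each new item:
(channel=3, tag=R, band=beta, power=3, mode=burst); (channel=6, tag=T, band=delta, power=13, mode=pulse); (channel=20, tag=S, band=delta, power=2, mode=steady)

The simplest hypothesis consistent with all the labels is: band is delta.
(channel=3, tag=R, band=beta, power=3, mode=burst): Negative (band is beta). (channel=6, tag=T, band=delta, power=13, mode=pulse): Positive (band is delta). (channel=20, tag=S, band=delta, power=2, mode=steady): Positive (band is delta).

Negative, Positive, Positive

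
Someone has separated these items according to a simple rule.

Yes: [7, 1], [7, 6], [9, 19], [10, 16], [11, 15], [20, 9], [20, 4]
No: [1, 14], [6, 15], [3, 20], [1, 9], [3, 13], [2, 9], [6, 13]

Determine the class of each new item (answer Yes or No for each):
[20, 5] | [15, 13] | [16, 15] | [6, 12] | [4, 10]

All 'Yes' examples share one property — first ≥ 7 — and every 'No' example lacks it.
Yes: [20, 5], since first 20. Yes: [15, 13], since first 15. Yes: [16, 15], since first 16. No: [6, 12], since first 6. No: [4, 10], since first 4.

Yes, Yes, Yes, No, No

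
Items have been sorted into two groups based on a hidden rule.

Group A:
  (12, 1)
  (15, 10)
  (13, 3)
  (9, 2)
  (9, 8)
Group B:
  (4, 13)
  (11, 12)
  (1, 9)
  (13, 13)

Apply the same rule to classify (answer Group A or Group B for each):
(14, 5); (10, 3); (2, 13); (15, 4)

Group A, Group A, Group B, Group A

Looking at the examples, the only property every 'Group A' case has and every 'Group B' case lacks is: first > second.
(14, 5): 14 > 5, has this property → Group A.
(10, 3): 10 > 3, has this property → Group A.
(2, 13): 2 < 13, does not satisfy this → Group B.
(15, 4): 15 > 4, has this property → Group A.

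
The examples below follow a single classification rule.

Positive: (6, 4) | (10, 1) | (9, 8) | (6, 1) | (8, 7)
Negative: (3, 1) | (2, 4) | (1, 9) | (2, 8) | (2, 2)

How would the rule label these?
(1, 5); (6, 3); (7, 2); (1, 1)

The simplest hypothesis consistent with all the labels is: first ≥ 4.
(1, 5) — first 1, hence Negative. (6, 3) — first 6, hence Positive. (7, 2) — first 7, hence Positive. (1, 1) — first 1, hence Negative.

Negative, Positive, Positive, Negative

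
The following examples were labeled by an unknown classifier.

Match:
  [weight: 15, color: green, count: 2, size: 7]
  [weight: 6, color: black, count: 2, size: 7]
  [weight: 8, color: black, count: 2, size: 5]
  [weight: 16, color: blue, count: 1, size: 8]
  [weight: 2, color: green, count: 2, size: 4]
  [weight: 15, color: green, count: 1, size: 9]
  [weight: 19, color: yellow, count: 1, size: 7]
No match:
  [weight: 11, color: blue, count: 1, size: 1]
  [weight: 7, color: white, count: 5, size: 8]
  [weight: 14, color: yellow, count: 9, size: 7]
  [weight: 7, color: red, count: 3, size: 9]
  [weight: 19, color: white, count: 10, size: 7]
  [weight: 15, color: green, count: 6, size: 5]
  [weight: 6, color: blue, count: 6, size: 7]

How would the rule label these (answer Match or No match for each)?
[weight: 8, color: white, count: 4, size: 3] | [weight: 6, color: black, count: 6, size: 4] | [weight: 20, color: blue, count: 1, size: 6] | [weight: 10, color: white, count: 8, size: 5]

No match, No match, Match, No match

The classifier is using: size ≥ 4 AND count ≤ 2.
No match: [weight: 8, color: white, count: 4, size: 3], since size = 3, count = 4.
No match: [weight: 6, color: black, count: 6, size: 4], since size = 4, count = 6.
Match: [weight: 20, color: blue, count: 1, size: 6], since size = 6, count = 1.
No match: [weight: 10, color: white, count: 8, size: 5], since size = 5, count = 8.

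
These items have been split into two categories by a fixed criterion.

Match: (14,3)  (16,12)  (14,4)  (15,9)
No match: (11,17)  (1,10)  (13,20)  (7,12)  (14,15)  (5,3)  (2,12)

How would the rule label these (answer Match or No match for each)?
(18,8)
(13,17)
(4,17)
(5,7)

A rule that fits every label: first > second AND sum ≥ 11 — true of each 'Match' example, false of each 'No match' one.
(18,8): 18 > 8, 18+8 = 26 — has this property, so Match.
(13,17): 13 < 17, 13+17 = 30 — doesn't match, so No match.
(4,17): 4 < 17, 4+17 = 21 — doesn't match, so No match.
(5,7): 5 < 7, 5+7 = 12 — doesn't match, so No match.

Match, No match, No match, No match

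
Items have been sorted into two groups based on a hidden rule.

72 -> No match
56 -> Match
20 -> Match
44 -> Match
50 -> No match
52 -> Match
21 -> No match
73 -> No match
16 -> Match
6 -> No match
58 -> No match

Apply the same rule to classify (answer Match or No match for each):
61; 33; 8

No match, No match, Match

The classifier is using: multiple of 4 AND at most 56.
61 → 61 = 4·15 + 1, 61 > 56 → No match. 33 → 33 = 4·8 + 1, 33 ≤ 56 → No match. 8 → 8 = 4·2, 8 ≤ 56 → Match.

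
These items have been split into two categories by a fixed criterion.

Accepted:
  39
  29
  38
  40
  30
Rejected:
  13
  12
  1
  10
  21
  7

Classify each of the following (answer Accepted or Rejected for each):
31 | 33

'Accepted' ⟺ at least 29.
31: 31 ≥ 29 — has this property, so Accepted. 33: 33 ≥ 29 — has this property, so Accepted.

Accepted, Accepted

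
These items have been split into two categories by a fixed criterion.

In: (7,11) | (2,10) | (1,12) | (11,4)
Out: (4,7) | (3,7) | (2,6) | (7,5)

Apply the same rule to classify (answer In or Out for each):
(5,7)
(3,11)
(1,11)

'In' ⟺ max ≥ 10.
(5,7): Out (max 7).
(3,11): In (max 11).
(1,11): In (max 11).

Out, In, In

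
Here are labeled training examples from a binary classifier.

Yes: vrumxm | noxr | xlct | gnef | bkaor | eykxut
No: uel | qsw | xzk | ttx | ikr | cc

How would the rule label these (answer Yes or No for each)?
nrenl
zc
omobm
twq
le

The common property of the 'Yes' items is: length ≥ 4. No 'No' item has it.
Yes: nrenl, since length 5.
No: zc, since length 2.
Yes: omobm, since length 5.
No: twq, since length 3.
No: le, since length 2.

Yes, No, Yes, No, No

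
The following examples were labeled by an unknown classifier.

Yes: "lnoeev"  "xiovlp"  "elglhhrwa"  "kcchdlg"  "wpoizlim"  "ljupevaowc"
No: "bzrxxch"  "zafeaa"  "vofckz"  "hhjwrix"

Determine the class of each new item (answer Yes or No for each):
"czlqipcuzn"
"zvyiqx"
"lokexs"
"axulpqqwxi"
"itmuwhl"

Yes, No, Yes, Yes, Yes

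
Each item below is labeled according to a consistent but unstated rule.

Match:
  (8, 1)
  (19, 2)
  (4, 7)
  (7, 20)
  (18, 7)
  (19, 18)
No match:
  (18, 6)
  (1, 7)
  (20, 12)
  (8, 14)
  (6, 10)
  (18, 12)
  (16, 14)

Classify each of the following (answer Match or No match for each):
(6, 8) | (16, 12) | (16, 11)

The classifier is using: sum is odd.
(6, 8) → 6+8 = 14 → No match.
(16, 12) → 16+12 = 28 → No match.
(16, 11) → 16+11 = 27 → Match.

No match, No match, Match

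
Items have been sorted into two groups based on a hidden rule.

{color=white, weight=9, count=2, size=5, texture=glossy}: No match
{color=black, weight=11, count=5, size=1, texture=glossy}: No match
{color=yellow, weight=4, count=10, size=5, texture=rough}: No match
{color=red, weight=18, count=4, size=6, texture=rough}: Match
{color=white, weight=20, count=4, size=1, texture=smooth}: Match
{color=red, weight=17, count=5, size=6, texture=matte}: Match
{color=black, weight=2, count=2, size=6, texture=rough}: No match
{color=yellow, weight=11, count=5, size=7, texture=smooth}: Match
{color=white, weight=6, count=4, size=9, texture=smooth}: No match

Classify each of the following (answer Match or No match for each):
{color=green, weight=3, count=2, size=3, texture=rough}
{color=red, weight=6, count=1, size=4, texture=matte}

The rule appears to be: weight ≥ 17 OR size = 7.
{color=green, weight=3, count=2, size=3, texture=rough} — weight = 3, size = 3, hence No match. {color=red, weight=6, count=1, size=4, texture=matte} — weight = 6, size = 4, hence No match.

No match, No match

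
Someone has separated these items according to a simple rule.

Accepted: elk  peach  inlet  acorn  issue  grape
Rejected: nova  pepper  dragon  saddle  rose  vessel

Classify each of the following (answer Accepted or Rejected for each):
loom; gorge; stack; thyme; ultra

Rejected, Accepted, Accepted, Accepted, Accepted

The simplest hypothesis consistent with all the labels is: odd length.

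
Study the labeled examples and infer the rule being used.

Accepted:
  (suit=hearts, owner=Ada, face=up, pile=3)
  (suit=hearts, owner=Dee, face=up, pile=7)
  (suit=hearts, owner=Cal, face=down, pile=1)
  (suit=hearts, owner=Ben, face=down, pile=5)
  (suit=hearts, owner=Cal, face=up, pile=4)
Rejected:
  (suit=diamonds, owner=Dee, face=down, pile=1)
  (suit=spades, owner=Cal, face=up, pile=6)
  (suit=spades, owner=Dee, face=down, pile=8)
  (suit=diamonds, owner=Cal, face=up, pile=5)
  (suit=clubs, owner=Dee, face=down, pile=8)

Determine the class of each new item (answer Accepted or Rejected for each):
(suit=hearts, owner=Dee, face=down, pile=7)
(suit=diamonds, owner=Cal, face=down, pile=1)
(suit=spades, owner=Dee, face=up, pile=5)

Comparing the two groups points to one rule — suit is hearts.

Accepted, Rejected, Rejected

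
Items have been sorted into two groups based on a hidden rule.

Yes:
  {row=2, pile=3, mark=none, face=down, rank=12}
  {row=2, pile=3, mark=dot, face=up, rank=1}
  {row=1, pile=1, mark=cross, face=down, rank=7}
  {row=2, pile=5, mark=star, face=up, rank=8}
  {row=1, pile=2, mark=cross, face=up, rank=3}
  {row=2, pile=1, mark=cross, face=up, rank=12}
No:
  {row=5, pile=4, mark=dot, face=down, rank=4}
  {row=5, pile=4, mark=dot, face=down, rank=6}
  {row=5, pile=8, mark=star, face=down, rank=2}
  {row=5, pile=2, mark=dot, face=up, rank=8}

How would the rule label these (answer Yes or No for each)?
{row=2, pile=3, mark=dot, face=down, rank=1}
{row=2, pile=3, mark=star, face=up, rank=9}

Yes, Yes

The distinguishing property — row ≤ 2 — holds for all the 'Yes' cases and none of the 'No' cases.
{row=2, pile=3, mark=dot, face=down, rank=1} → row = 2 → Yes.
{row=2, pile=3, mark=star, face=up, rank=9} → row = 2 → Yes.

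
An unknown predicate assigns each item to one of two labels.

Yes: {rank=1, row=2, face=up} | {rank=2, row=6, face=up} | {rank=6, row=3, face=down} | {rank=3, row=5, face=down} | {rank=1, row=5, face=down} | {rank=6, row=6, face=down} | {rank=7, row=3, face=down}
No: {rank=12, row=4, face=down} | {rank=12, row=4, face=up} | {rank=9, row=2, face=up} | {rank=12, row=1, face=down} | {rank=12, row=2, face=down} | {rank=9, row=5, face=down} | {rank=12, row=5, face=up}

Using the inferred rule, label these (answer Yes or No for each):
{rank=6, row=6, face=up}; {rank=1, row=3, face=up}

Yes, Yes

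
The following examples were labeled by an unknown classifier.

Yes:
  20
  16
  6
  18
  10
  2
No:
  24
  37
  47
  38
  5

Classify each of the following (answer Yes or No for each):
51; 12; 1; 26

The pattern is that an item is 'Yes' exactly when: even AND at most 20.
51: 51 is odd, 51 > 20, does not pass → No. 12: 12 is even, 12 ≤ 20, meets the rule → Yes. 1: 1 is odd, 1 ≤ 20, does not pass → No. 26: 26 is even, 26 > 20, does not pass → No.

No, Yes, No, No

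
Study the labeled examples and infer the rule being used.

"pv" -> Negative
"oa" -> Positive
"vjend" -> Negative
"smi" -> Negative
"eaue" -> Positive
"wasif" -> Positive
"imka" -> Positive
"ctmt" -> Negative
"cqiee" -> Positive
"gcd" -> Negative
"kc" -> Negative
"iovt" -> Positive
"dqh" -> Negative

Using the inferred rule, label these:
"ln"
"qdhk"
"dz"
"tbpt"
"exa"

Negative, Negative, Negative, Negative, Positive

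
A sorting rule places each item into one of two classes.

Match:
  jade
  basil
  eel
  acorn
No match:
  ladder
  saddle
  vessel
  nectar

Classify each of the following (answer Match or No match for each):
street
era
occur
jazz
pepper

One predicate separates the groups cleanly: length ≤ 5.
street → length 6 → No match.
era → length 3 → Match.
occur → length 5 → Match.
jazz → length 4 → Match.
pepper → length 6 → No match.

No match, Match, Match, Match, No match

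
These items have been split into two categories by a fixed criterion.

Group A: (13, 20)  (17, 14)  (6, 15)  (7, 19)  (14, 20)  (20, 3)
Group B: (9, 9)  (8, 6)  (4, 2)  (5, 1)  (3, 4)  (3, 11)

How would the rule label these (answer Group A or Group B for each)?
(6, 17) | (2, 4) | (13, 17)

Group A, Group B, Group A

The classifier is using: sum ≥ 21.
(6, 17) → 6+17 = 23 → Group A.
(2, 4) → 2+4 = 6 → Group B.
(13, 17) → 13+17 = 30 → Group A.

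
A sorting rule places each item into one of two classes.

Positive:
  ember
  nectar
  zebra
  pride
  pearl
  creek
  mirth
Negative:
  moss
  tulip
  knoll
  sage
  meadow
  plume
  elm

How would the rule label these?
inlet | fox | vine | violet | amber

Rule: contains 'r'. This holds for each 'Positive' example and fails for each 'Negative' one.

Negative, Negative, Negative, Negative, Positive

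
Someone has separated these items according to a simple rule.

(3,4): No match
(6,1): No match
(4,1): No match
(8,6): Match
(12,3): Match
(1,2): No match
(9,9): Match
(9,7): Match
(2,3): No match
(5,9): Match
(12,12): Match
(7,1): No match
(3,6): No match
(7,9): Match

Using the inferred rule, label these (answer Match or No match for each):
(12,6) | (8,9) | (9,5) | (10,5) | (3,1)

Match, Match, Match, Match, No match

The rule appears to be: sum ≥ 14.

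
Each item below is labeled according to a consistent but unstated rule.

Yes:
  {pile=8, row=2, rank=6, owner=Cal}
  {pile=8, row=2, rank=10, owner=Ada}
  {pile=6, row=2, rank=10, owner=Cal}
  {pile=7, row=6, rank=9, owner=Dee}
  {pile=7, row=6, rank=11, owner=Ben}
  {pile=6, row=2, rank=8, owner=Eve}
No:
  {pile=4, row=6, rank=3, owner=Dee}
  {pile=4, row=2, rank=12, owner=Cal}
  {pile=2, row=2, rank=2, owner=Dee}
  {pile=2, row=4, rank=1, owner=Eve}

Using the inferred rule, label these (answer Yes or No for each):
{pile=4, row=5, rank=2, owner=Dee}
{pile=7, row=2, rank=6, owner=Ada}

The common property of the 'Yes' items is: pile ≥ 6. No 'No' item has it.
{pile=4, row=5, rank=2, owner=Dee} → pile = 4 → No. {pile=7, row=2, rank=6, owner=Ada} → pile = 7 → Yes.

No, Yes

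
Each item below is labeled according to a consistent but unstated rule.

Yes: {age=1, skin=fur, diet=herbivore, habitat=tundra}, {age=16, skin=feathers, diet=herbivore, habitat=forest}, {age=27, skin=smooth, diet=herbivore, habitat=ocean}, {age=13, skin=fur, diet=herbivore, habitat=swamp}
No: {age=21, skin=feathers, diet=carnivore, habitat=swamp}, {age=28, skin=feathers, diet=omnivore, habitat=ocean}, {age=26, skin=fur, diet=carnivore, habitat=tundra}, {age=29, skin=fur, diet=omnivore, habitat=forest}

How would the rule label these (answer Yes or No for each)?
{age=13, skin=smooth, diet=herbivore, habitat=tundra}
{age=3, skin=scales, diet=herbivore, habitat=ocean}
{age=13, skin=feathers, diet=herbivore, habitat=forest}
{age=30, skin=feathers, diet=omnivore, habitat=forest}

Yes, Yes, Yes, No

'Yes' ⟺ diet is herbivore.
{age=13, skin=smooth, diet=herbivore, habitat=tundra}: diet is herbivore, matches → Yes.
{age=3, skin=scales, diet=herbivore, habitat=ocean}: diet is herbivore, matches → Yes.
{age=13, skin=feathers, diet=herbivore, habitat=forest}: diet is herbivore, matches → Yes.
{age=30, skin=feathers, diet=omnivore, habitat=forest}: diet is omnivore, doesn't qualify → No.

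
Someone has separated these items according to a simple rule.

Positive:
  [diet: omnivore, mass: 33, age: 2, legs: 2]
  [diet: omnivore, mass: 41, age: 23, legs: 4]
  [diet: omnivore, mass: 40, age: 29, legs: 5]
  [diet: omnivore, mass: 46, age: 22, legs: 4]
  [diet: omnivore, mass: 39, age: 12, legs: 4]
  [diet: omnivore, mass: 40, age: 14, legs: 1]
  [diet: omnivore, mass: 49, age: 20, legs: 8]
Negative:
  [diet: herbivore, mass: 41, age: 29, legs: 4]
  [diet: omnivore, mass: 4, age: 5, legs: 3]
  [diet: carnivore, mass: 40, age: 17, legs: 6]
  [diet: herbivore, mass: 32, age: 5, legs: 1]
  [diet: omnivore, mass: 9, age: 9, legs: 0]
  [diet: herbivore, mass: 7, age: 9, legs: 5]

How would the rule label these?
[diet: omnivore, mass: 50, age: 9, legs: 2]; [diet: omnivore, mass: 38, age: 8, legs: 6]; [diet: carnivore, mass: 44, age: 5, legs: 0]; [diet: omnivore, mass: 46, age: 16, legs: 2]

One predicate separates the groups cleanly: diet is omnivore AND mass ≥ 32.

Positive, Positive, Negative, Positive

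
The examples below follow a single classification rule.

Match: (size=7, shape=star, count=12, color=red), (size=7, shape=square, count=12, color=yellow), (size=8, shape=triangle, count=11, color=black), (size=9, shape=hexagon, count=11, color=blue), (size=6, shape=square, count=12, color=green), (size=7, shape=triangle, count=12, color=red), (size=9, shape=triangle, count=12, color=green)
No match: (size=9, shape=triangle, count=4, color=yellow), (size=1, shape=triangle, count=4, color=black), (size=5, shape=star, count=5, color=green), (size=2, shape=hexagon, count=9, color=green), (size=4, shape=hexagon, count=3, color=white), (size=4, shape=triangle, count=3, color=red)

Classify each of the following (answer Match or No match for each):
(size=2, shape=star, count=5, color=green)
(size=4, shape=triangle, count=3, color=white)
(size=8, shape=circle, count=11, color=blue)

Rule: count ≥ 11. This holds for each 'Match' example and fails for each 'No match' one.
(size=2, shape=star, count=5, color=green): count = 5, doesn't match → No match.
(size=4, shape=triangle, count=3, color=white): count = 3, doesn't match → No match.
(size=8, shape=circle, count=11, color=blue): count = 11, meets the rule → Match.

No match, No match, Match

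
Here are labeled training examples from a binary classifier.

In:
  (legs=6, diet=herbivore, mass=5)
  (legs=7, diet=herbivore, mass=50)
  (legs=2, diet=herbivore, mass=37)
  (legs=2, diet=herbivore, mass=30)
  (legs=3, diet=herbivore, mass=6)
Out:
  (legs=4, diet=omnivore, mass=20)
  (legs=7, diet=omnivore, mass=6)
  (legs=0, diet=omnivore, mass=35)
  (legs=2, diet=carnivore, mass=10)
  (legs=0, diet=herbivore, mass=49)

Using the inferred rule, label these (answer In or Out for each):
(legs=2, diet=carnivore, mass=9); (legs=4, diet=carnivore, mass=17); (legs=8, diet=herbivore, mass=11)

Out, Out, In

The simplest hypothesis consistent with all the labels is: diet is herbivore AND legs ≥ 2.
(legs=2, diet=carnivore, mass=9): diet is carnivore, legs = 2, does not fit → Out.
(legs=4, diet=carnivore, mass=17): diet is carnivore, legs = 4, does not fit → Out.
(legs=8, diet=herbivore, mass=11): diet is herbivore, legs = 8, qualifies → In.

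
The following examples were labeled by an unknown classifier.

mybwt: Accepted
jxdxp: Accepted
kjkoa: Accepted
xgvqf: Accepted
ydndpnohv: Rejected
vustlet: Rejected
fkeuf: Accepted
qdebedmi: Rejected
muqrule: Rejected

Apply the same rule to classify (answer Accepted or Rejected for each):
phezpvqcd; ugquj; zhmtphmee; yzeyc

Rejected, Accepted, Rejected, Accepted

The pattern is that an item is 'Accepted' exactly when: length 5.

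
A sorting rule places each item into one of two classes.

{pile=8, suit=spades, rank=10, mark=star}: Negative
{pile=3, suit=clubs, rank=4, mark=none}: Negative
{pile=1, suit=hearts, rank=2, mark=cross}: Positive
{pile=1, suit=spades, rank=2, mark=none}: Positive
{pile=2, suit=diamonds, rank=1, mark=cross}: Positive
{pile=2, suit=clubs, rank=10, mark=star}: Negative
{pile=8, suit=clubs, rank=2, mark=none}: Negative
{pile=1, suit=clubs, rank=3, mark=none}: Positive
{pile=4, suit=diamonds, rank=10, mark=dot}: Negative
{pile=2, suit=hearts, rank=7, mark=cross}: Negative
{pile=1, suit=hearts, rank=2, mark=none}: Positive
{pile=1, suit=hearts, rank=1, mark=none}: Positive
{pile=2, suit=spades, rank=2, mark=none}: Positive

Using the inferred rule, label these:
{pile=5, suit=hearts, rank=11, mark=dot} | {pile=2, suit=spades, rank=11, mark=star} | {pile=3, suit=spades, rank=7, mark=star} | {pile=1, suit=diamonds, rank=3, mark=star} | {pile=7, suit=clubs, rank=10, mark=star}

The simplest hypothesis consistent with all the labels is: rank ≤ 3 AND pile ≤ 2.
{pile=5, suit=hearts, rank=11, mark=dot}: rank = 11, pile = 5, lacks this property → Negative.
{pile=2, suit=spades, rank=11, mark=star}: rank = 11, pile = 2, lacks this property → Negative.
{pile=3, suit=spades, rank=7, mark=star}: rank = 7, pile = 3, lacks this property → Negative.
{pile=1, suit=diamonds, rank=3, mark=star}: rank = 3, pile = 1, passes → Positive.
{pile=7, suit=clubs, rank=10, mark=star}: rank = 10, pile = 7, lacks this property → Negative.

Negative, Negative, Negative, Positive, Negative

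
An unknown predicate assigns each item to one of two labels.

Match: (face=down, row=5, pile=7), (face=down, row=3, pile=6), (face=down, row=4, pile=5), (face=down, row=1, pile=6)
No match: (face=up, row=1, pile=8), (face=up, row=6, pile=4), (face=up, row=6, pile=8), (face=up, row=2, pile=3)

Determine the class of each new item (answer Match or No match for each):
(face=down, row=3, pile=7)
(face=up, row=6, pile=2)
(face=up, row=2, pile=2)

Match, No match, No match

A rule that fits every label: face is down — true of each 'Match' example, false of each 'No match' one.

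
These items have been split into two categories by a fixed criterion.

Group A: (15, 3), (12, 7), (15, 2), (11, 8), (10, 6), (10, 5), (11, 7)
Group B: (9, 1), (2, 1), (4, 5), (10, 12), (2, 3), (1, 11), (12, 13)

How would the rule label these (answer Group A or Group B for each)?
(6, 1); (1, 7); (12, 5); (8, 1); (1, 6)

Group B, Group B, Group A, Group B, Group B

The simplest hypothesis consistent with all the labels is: first > second AND sum ≥ 12.
(6, 1): 6 > 1, 6+1 = 7, doesn't qualify → Group B. (1, 7): 1 < 7, 1+7 = 8, doesn't qualify → Group B. (12, 5): 12 > 5, 12+5 = 17, qualifies → Group A. (8, 1): 8 > 1, 8+1 = 9, doesn't qualify → Group B. (1, 6): 1 < 6, 1+6 = 7, doesn't qualify → Group B.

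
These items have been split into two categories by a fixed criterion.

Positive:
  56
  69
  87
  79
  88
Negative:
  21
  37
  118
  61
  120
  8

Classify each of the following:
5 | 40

The pattern is that an item is 'Positive' exactly when: digit sum ≥ 11.
5 — digit sum 5, hence Negative. 40 — digit sum 4+0 = 4, hence Negative.

Negative, Negative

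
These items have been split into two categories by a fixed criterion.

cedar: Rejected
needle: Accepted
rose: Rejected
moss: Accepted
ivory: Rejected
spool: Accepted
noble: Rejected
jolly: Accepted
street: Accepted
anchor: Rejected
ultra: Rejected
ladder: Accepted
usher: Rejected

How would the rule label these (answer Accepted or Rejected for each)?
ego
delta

Rejected, Rejected

All 'Accepted' examples share one property — has a double letter — and every 'Rejected' example lacks it.
ego → no doubled letter → Rejected. delta → no doubled letter → Rejected.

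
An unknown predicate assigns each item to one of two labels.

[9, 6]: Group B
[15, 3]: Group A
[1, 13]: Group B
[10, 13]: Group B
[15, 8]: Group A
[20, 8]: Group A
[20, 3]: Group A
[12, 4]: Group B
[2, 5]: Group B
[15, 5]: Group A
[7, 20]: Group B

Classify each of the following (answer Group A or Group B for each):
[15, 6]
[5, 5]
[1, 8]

Group A, Group B, Group B

The pattern is that an item is 'Group A' exactly when: first ≥ 13.
[15, 6]: first 15, matches → Group A. [5, 5]: first 5, does not satisfy this → Group B. [1, 8]: first 1, does not satisfy this → Group B.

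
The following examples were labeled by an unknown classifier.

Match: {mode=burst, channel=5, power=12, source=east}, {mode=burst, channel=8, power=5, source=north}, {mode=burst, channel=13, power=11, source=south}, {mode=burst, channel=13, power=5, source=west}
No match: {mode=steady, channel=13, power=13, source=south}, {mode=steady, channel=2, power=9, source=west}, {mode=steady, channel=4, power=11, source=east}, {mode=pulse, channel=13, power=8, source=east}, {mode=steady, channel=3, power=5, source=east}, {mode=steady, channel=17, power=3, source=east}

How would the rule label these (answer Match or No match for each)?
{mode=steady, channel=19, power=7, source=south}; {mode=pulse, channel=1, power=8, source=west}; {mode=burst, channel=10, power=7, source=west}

The classifier is using: mode is burst.
{mode=steady, channel=19, power=7, source=south}: No match (mode is steady). {mode=pulse, channel=1, power=8, source=west}: No match (mode is pulse). {mode=burst, channel=10, power=7, source=west}: Match (mode is burst).

No match, No match, Match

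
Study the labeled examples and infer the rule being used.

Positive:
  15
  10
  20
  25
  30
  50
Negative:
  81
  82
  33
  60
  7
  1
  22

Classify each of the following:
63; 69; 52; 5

The classifier is using: multiple of 5 AND at most 50.
Negative: 63, since 63 = 5·12 + 3, 63 > 50.
Negative: 69, since 69 = 5·13 + 4, 69 > 50.
Negative: 52, since 52 = 5·10 + 2, 52 > 50.
Positive: 5, since 5 = 5·1, 5 ≤ 50.

Negative, Negative, Negative, Positive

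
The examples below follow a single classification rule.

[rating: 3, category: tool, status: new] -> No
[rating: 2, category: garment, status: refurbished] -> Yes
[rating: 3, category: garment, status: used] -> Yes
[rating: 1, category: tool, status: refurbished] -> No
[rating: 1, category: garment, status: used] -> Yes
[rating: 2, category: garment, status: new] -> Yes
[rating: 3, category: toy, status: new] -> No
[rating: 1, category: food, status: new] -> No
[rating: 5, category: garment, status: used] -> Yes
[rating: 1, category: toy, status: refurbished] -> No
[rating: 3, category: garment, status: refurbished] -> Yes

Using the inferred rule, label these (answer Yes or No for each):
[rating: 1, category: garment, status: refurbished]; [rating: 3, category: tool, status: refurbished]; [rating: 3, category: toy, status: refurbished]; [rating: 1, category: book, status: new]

Yes, No, No, No

All 'Yes' examples share one property — category is garment — and every 'No' example lacks it.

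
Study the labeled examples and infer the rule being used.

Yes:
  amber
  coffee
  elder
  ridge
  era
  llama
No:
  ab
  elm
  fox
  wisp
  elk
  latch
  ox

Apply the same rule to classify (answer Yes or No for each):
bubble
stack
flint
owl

Every 'Yes' example satisfies: has ≥ 2 vowels. None of the 'No' examples do.
bubble: 2 vowels — meets the rule, so Yes. stack: 1 vowel — doesn't match, so No. flint: 1 vowel — doesn't match, so No. owl: 1 vowel — doesn't match, so No.

Yes, No, No, No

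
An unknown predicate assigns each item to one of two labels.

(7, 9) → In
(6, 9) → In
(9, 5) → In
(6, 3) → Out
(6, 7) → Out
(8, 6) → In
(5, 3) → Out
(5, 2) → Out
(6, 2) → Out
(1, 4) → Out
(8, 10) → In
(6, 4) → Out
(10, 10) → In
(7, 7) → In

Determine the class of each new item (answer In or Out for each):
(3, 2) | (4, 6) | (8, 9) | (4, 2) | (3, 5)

Rule: sum ≥ 14. This holds for each 'In' example and fails for each 'Out' one.

Out, Out, In, Out, Out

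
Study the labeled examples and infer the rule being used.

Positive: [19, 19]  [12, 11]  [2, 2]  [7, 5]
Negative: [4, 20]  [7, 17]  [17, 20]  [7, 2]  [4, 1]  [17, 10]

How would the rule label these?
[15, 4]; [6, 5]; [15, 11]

'Positive' ⟺ |first − second| ≤ 2.
Negative: [15, 4], since |15−4| = 11. Positive: [6, 5], since |6−5| = 1. Negative: [15, 11], since |15−11| = 4.

Negative, Positive, Negative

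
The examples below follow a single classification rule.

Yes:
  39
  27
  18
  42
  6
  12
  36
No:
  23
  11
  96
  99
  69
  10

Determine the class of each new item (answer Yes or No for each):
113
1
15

No, No, Yes

The common property of the 'Yes' items is: multiple of 3 AND at most 42. No 'No' item has it.
113 — 113 = 3·37 + 2, 113 > 42, hence No.
1 — 1 = 3·0 + 1, 1 ≤ 42, hence No.
15 — 15 = 3·5, 15 ≤ 42, hence Yes.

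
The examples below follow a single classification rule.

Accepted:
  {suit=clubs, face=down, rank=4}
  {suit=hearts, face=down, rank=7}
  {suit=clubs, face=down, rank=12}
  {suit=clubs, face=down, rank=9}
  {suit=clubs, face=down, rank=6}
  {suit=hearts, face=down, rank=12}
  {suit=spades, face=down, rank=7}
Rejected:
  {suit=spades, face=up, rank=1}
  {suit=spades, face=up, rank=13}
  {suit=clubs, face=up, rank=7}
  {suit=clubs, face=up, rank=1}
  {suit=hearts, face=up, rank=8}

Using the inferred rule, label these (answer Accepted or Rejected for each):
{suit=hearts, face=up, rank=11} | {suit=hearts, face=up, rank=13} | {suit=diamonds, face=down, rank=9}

Rejected, Rejected, Accepted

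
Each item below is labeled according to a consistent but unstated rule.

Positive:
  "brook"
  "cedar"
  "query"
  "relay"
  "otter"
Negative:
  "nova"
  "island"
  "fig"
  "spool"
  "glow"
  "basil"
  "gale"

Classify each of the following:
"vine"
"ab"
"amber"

The classifier is using: contains 'r'.
Negative: "vine", since no 'r'.
Negative: "ab", since no 'r'.
Positive: "amber", since has 'r'.

Negative, Negative, Positive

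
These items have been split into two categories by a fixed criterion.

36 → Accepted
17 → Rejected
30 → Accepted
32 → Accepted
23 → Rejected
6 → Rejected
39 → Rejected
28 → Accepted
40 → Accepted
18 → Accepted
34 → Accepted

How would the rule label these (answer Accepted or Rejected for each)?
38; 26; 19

Every 'Accepted' example satisfies: even AND at least 17. None of the 'Rejected' examples do.
38: 38 is even, 38 ≥ 17, meets the rule → Accepted.
26: 26 is even, 26 ≥ 17, meets the rule → Accepted.
19: 19 is odd, 19 ≥ 17, doesn't qualify → Rejected.

Accepted, Accepted, Rejected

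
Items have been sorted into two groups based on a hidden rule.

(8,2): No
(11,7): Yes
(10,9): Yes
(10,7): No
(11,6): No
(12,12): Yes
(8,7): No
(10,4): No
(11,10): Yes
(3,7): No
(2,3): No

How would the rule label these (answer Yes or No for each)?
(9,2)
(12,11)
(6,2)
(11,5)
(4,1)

No, Yes, No, No, No

The simplest hypothesis consistent with all the labels is: sum ≥ 18.
(9,2): 9+2 = 11 — doesn't match, so No. (12,11): 12+11 = 23 — meets the rule, so Yes. (6,2): 6+2 = 8 — doesn't match, so No. (11,5): 11+5 = 16 — doesn't match, so No. (4,1): 4+1 = 5 — doesn't match, so No.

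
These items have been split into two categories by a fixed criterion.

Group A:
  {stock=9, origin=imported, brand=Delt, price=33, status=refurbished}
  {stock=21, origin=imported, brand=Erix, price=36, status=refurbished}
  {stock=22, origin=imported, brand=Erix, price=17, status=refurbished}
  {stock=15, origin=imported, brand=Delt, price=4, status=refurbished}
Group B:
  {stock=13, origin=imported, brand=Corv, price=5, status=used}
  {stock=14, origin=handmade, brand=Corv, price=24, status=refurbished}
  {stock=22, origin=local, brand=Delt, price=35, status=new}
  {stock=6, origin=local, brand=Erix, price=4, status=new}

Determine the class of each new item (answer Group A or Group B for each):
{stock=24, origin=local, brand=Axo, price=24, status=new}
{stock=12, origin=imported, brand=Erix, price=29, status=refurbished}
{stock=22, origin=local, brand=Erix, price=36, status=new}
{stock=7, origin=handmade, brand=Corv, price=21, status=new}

Group B, Group A, Group B, Group B

The simplest hypothesis consistent with all the labels is: origin is imported AND status is refurbished.
{stock=24, origin=local, brand=Axo, price=24, status=new} → origin is local, status is new → Group B.
{stock=12, origin=imported, brand=Erix, price=29, status=refurbished} → origin is imported, status is refurbished → Group A.
{stock=22, origin=local, brand=Erix, price=36, status=new} → origin is local, status is new → Group B.
{stock=7, origin=handmade, brand=Corv, price=21, status=new} → origin is handmade, status is new → Group B.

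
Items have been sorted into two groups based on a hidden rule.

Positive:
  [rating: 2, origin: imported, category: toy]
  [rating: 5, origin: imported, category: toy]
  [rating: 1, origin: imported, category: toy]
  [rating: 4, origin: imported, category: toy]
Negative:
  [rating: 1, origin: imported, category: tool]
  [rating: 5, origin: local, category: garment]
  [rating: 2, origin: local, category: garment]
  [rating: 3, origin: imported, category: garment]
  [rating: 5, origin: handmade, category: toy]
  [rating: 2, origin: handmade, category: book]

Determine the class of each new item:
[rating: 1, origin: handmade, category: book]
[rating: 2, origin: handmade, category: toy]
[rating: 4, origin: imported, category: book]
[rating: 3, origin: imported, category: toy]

One predicate separates the groups cleanly: origin is imported AND category is toy.
[rating: 1, origin: handmade, category: book]: Negative (origin is handmade, category is book).
[rating: 2, origin: handmade, category: toy]: Negative (origin is handmade, category is toy).
[rating: 4, origin: imported, category: book]: Negative (origin is imported, category is book).
[rating: 3, origin: imported, category: toy]: Positive (origin is imported, category is toy).

Negative, Negative, Negative, Positive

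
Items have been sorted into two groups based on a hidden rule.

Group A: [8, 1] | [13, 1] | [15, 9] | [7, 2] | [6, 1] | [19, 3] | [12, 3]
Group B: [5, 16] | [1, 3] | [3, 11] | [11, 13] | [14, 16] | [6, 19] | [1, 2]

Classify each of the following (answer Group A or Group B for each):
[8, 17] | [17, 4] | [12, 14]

All 'Group A' examples share one property — first > second — and every 'Group B' example lacks it.
[8, 17]: 8 < 17 — does not pass, so Group B.
[17, 4]: 17 > 4 — checks out, so Group A.
[12, 14]: 12 < 14 — does not pass, so Group B.

Group B, Group A, Group B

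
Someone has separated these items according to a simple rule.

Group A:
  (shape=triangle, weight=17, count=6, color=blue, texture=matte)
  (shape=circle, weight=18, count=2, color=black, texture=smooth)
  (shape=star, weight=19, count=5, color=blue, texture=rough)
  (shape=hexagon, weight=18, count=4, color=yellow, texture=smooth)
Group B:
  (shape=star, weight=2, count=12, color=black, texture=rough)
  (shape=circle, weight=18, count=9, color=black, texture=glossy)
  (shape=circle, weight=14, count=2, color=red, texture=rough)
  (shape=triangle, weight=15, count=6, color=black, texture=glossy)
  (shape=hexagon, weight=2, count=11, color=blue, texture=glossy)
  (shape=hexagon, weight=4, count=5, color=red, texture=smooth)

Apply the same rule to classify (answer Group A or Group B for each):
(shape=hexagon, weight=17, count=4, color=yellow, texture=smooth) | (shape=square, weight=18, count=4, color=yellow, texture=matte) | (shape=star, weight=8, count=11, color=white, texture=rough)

Group A, Group A, Group B

Every 'Group A' example satisfies: weight ≥ 17 AND count ≤ 6. None of the 'Group B' examples do.
(shape=hexagon, weight=17, count=4, color=yellow, texture=smooth) → weight = 17, count = 4 → Group A.
(shape=square, weight=18, count=4, color=yellow, texture=matte) → weight = 18, count = 4 → Group A.
(shape=star, weight=8, count=11, color=white, texture=rough) → weight = 8, count = 11 → Group B.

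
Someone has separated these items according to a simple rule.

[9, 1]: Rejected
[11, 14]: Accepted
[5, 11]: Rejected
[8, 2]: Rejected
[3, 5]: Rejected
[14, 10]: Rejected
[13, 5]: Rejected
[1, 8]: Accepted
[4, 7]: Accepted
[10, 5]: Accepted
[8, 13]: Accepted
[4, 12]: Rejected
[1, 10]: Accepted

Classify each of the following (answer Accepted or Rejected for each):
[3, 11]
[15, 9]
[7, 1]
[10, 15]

Rejected, Rejected, Rejected, Accepted

All 'Accepted' examples share one property — sum is odd — and every 'Rejected' example lacks it.
[3, 11]: 3+11 = 14 — lacks this property, so Rejected. [15, 9]: 15+9 = 24 — lacks this property, so Rejected. [7, 1]: 7+1 = 8 — lacks this property, so Rejected. [10, 15]: 10+15 = 25 — passes, so Accepted.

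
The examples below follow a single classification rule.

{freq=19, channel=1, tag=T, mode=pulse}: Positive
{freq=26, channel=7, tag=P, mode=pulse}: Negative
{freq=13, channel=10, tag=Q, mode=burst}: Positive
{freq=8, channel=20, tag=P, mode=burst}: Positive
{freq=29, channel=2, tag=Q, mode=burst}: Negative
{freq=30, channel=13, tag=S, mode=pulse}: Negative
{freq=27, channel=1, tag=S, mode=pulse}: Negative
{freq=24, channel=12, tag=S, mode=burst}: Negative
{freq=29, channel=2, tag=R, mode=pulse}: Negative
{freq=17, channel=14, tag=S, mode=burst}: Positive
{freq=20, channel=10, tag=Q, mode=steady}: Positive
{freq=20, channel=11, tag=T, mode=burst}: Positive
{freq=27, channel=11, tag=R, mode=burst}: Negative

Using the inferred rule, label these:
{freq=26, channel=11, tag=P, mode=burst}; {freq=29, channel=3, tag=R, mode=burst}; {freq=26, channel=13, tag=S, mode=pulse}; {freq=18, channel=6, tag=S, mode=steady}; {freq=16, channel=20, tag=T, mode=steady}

The pattern is that an item is 'Positive' exactly when: freq ≤ 20.
{freq=26, channel=11, tag=P, mode=burst}: freq = 26, doesn't qualify → Negative. {freq=29, channel=3, tag=R, mode=burst}: freq = 29, doesn't qualify → Negative. {freq=26, channel=13, tag=S, mode=pulse}: freq = 26, doesn't qualify → Negative. {freq=18, channel=6, tag=S, mode=steady}: freq = 18, qualifies → Positive. {freq=16, channel=20, tag=T, mode=steady}: freq = 16, qualifies → Positive.

Negative, Negative, Negative, Positive, Positive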